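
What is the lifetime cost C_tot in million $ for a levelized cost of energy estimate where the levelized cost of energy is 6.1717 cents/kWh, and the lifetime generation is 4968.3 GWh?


C_tot = LCOE / 100 * E_tot
C_tot = 6.1717 / 100 * 4968.3
C_tot = 306.63 million $


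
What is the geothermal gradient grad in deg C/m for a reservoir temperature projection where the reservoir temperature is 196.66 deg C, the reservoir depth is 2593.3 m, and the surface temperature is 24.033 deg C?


grad = (T_res - T_surf) / d * 1000
grad = (196.66 - 24.033) / 2593.3 * 1000
grad = 66.56654 deg C/km
Convert: 66.56654 deg C/km * 0.001 = 0.066567 deg C/m
grad = 0.066567 deg C/m


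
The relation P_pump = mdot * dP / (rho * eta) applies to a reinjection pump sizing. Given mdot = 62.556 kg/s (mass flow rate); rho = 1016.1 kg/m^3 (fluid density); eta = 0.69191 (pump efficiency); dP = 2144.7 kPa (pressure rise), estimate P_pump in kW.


P_pump = mdot * dP / (rho * eta)
P_pump = 62.556 * 2144.7 / (1016.1 * 0.69191)
P_pump = 190.83 kW


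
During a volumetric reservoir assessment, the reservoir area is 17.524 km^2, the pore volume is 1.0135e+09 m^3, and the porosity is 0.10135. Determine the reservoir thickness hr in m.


hr = Vp / (A * 1e6 * phi)
hr = 1.0135e+09 / (17.524 * 1e6 * 0.10135)
hr = 570.65 m


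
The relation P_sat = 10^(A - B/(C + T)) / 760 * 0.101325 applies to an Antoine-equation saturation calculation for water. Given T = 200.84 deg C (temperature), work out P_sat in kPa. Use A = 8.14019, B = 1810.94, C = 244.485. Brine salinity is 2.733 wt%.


P_sat = 10^(A - B/(C + T)) / 760 * 0.101325
P_sat = 10^(8.14019 - 1810.94/(244.485 + 200.84)) / 760 * 0.101325
P_sat = 1.579555 MPa
Convert: 1.579555 MPa * 1000.0 = 1579.6 kPa
P_sat = 1579.6 kPa


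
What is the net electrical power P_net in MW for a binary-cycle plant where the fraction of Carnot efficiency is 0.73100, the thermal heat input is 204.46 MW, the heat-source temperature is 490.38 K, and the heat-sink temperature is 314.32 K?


Step 1: eta = (1 - Tc/Th)*f = (1 - 314.32/490.38)*0.731 = 0.2624492
Step 2: P_net = eta * Q_in = 0.2624492 * 204.46 = 53.660 MW
P_net = 53.660 MW


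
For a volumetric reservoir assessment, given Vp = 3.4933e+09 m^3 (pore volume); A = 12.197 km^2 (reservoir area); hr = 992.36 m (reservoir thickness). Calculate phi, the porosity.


phi = Vp / (A * 1e6 * hr)
phi = 3.4933e+09 / (12.197 * 1e6 * 992.36)
phi = 0.28861


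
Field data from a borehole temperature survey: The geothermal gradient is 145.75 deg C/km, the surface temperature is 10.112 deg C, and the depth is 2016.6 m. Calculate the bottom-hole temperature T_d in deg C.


T_d = T_surf + grad * d / 1000
T_d = 10.112 + 145.75 * 2016.6 / 1000
T_d = 304.03 deg C


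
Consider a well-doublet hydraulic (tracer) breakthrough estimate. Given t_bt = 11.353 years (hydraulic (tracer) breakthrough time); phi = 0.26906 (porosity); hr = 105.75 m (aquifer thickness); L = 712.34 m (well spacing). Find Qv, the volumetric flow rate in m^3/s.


Qv = pi*hr*phi*L^2 / (3*t_bt*365.25*86400)
Qv = pi*105.75*0.26906*712.34^2 / (3*11.353*365.25*86400)
Qv = 0.042201 m^3/s


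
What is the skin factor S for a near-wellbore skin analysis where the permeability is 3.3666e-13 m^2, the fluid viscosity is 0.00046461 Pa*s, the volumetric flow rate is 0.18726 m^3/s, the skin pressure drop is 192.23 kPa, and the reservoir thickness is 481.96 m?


S = dP_s * 1000 * 2*pi*k*hr / (q*mu)
S = 192.23 * 1000 * 2*pi*3.3666e-13*481.96 / (0.18726*0.00046461)
S = 2.2525


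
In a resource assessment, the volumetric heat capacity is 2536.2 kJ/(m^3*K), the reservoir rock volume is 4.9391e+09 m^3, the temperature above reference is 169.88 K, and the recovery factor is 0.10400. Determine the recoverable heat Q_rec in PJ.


Step 1: Q_s = Vr*rhoc*dT/1e12 = 4.9391e+09*2536.2*169.88/1e12 = 2128.010 PJ
Step 2: Q_rec = Q_s * RF = 2128.010 * 0.104 = 221.31 PJ
Q_rec = 221.31 PJ


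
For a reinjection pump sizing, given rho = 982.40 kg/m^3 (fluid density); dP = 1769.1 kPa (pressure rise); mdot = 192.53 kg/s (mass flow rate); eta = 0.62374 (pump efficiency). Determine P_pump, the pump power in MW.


P_pump = mdot * dP / (rho * eta)
P_pump = 192.53 * 1769.1 / (982.40 * 0.62374)
P_pump = 555.8516 kW
Convert: 555.8516 kW * 0.001 = 0.55585 MW
P_pump = 0.55585 MW


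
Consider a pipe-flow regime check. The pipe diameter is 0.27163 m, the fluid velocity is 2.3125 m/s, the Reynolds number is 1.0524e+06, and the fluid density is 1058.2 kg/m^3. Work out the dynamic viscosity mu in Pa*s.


mu = rho * vel * D / Re
mu = 1058.2 * 2.3125 * 0.27163 / 1.0524e+06
mu = 0.00063161 Pa*s


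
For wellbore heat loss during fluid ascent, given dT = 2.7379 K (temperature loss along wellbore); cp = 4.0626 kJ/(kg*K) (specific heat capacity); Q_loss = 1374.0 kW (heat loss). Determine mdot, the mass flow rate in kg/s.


mdot = Q_loss / (cp * dT)
mdot = 1374.0 / (4.0626 * 2.7379)
mdot = 123.53 kg/s


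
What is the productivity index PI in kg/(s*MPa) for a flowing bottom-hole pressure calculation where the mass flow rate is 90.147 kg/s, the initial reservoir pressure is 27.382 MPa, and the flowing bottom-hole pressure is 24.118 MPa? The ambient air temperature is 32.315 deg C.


PI = mdot / (P_i - P_wf)
PI = 90.147 / (27.382 - 24.118)
PI = 27.619 kg/(s*MPa)


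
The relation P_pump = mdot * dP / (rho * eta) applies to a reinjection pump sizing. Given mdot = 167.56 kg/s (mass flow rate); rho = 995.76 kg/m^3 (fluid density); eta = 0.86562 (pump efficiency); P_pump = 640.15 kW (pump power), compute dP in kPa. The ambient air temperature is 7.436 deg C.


dP = P_pump * rho * eta / mdot
dP = 640.15 * 995.76 * 0.86562 / 167.56
dP = 3293.0 kPa


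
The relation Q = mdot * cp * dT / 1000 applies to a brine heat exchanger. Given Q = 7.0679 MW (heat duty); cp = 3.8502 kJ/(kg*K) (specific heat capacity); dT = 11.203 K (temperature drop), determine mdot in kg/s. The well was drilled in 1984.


mdot = Q * 1000 / (cp * dT)
mdot = 7.0679 * 1000 / (3.8502 * 11.203)
mdot = 163.86 kg/s


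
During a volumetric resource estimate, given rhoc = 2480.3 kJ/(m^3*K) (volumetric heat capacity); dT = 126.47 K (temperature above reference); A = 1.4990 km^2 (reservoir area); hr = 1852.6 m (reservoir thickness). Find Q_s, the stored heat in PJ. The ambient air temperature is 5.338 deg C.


Step 1: Vr = A*1e6*hr = 1.499*1e6*1852.6 = 2.777047e+09 m^3
Step 2: Q_s = Vr*rhoc*dT/1e12 = 2.777047e+09*2480.3*126.47/1e12 = 871.11 PJ
Q_s = 871.11 PJ


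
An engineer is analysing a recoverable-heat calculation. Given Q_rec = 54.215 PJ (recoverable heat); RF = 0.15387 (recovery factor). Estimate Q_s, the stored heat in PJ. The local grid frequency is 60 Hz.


Q_s = Q_rec / RF
Q_s = 54.215 / 0.15387
Q_s = 352.34 PJ


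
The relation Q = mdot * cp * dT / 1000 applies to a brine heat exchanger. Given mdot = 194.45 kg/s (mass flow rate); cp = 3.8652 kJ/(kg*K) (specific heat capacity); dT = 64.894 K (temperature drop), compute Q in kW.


Q = mdot * cp * dT / 1000
Q = 194.45 * 3.8652 * 64.894 / 1000
Q = 48.77356 MW
Convert: 48.77356 MW * 1000.0 = 48774 kW
Q = 48774 kW


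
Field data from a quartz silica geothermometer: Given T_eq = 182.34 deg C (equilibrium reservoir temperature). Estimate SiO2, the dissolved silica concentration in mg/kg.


SiO2 = 10^(5.19 - 1309/(T_eq + 273.15))
SiO2 = 10^(5.19 - 1309/(182.34 + 273.15))
SiO2 = 207.10 mg/kg


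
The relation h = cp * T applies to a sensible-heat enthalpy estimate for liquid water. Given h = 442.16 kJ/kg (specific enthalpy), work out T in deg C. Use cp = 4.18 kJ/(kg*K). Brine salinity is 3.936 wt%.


T = h / cp
T = 442.16 / 4.18
T = 105.78 deg C


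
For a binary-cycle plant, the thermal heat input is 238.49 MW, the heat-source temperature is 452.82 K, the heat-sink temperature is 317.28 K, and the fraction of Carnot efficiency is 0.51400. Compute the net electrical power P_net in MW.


Step 1: eta = (1 - Tc/Th)*f = (1 - 317.28/452.82)*0.514 = 0.1538527
Step 2: P_net = eta * Q_in = 0.1538527 * 238.49 = 36.692 MW
P_net = 36.692 MW


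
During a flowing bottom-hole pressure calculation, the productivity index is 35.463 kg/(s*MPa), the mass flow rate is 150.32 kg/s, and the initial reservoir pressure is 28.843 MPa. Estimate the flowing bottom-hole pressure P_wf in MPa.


P_wf = P_i - mdot / PI
P_wf = 28.843 - 150.32 / 35.463
P_wf = 24.604 MPa


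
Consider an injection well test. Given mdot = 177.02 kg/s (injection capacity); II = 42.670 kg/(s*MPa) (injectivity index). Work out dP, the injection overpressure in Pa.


dP = mdot * 1000 / II
dP = 177.02 * 1000 / 42.670
dP = 4148.582 kPa
Convert: 4148.582 kPa * 1000.0 = 4.1486e+06 Pa
dP = 4.1486e+06 Pa


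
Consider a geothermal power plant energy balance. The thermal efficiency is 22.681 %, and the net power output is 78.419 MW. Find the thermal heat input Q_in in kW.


Q_in = W_net / (eta / 100)
Q_in = 78.419 / (22.681 / 100)
Q_in = 345.7475 MW
Convert: 345.7475 MW * 1000.0 = 3.4575e+05 kW
Q_in = 3.4575e+05 kW


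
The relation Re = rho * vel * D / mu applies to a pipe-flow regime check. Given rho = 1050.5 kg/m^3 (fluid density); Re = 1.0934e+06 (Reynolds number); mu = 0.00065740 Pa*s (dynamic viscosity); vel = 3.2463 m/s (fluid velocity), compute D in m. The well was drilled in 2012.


D = Re * mu / (rho * vel)
D = 1.0934e+06 * 0.00065740 / (1050.5 * 3.2463)
D = 0.21078 m


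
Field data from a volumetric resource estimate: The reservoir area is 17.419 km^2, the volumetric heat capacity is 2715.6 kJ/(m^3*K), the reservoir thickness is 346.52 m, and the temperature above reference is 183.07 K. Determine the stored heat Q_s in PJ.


Step 1: Vr = A*1e6*hr = 17.419*1e6*346.52 = 6.036032e+09 m^3
Step 2: Q_s = Vr*rhoc*dT/1e12 = 6.036032e+09*2715.6*183.07/1e12 = 3000.8 PJ
Q_s = 3000.8 PJ


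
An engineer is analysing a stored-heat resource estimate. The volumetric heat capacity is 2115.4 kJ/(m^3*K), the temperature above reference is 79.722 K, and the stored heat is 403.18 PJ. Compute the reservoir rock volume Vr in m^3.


Vr = Q_s * 1e12 / (rhoc * dT)
Vr = 403.18 * 1e12 / (2115.4 * 79.722)
Vr = 2.3907e+09 m^3


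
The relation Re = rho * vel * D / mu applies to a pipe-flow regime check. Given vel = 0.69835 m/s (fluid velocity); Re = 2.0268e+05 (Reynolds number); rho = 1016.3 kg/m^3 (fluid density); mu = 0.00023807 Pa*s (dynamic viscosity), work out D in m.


D = Re * mu / (rho * vel)
D = 2.0268e+05 * 0.00023807 / (1016.3 * 0.69835)
D = 0.067986 m


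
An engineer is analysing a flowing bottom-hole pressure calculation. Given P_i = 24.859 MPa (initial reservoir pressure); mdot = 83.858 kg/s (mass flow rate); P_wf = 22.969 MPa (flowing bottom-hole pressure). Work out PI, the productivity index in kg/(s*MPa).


PI = mdot / (P_i - P_wf)
PI = 83.858 / (24.859 - 22.969)
PI = 44.369 kg/(s*MPa)


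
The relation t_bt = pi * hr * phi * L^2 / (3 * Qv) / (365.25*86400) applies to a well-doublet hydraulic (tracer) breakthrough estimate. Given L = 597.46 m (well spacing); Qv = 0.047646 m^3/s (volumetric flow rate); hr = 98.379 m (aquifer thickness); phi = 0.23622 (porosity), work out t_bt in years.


t_bt = pi * hr * phi * L^2 / (3 * Qv) / (365.25*86400)
t_bt = pi * 98.379 * 0.23622 * 597.46^2 / (3 * 0.047646) / (365.25*86400)
t_bt = 5.7774 years


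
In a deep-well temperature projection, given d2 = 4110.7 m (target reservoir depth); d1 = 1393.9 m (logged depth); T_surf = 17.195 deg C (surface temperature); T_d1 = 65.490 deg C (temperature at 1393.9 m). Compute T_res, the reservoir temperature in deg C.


Step 1: grad = (T_d1 - T_surf)/d1 * 1000 = (65.49 - 17.195)/1393.9 * 1000 = 34.64739 deg C/km
Step 2: T_res = T_surf + grad*d2/1000 = 17.195 + 34.64739*4110.7/1000 = 159.62 deg C
T_res = 159.62 deg C


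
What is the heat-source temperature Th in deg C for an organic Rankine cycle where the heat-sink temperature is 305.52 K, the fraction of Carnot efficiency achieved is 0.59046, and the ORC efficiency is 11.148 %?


Th = Tc / (1 - (eta_orc/100)/f)
Th = 305.52 / (1 - (11.148/100)/0.59046)
Th = 376.6281 K
Convert to deg C: 376.6281 - 273.15 = 103.48 deg C
Th = 103.48 deg C


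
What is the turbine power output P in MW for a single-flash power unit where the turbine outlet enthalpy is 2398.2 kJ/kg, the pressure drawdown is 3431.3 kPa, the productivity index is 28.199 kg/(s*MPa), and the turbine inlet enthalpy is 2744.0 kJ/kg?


Step 1: mdot = PI * dP / 1000 = 28.199 * 3431.3 / 1000 = 96.75923 kg/s
Step 2: P = mdot*(h_in - h_out)/1000 = 96.75923*(2744.0 - 2398.2)/1000 = 33.459 MW
P = 33.459 MW


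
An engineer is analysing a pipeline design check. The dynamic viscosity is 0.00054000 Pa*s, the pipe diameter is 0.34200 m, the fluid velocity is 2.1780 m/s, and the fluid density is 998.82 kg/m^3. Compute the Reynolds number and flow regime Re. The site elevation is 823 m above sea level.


Step 1: Re = rho*vel*D/mu = 998.82*2.178*0.342/0.00054 = 1.3778e+06
Step 2: Re = 1.3778e+06 > 4000, so flow is turbulent.
Re = 1.3778e+06 (turbulent)


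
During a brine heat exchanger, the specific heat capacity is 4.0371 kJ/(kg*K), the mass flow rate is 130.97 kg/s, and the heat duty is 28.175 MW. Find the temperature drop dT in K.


dT = Q * 1000 / (mdot * cp)
dT = 28.175 * 1000 / (130.97 * 4.0371)
dT = 53.287 K


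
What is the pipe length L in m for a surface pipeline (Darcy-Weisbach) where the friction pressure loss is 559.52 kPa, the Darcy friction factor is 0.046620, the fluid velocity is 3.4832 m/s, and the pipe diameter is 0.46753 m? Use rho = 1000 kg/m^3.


L = dP*1000*D / (f*rho*vel^2/2)
L = 559.52*1000*0.46753 / (0.046620*1000*3.4832^2/2)
L = 924.97 m


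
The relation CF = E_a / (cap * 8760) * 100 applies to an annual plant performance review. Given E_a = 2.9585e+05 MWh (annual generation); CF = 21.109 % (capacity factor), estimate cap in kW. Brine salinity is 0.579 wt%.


cap = E_a / (CF/100 * 8760)
cap = 2.9585e+05 / (21.109/100 * 8760)
cap = 159.9926 MW
Convert: 159.9926 MW * 1000.0 = 1.5999e+05 kW
cap = 1.5999e+05 kW


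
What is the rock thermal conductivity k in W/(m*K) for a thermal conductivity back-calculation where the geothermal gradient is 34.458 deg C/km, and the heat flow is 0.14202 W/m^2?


k = q / (grad / 1000)
k = 0.14202 / (34.458 / 1000)
k = 4.1215 W/(m*K)


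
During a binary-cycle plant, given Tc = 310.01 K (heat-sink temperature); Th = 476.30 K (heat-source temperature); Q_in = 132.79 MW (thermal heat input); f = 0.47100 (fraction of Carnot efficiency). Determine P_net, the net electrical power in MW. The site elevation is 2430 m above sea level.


Step 1: eta = (1 - Tc/Th)*f = (1 - 310.01/476.3)*0.471 = 0.1644396
Step 2: P_net = eta * Q_in = 0.1644396 * 132.79 = 21.836 MW
P_net = 21.836 MW


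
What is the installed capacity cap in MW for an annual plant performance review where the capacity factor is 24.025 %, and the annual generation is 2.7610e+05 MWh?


cap = E_a / (CF/100 * 8760)
cap = 2.7610e+05 / (24.025/100 * 8760)
cap = 131.19 MW


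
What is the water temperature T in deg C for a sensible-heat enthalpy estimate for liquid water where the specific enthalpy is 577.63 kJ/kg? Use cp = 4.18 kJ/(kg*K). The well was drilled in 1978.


T = h / cp
T = 577.63 / 4.18
T = 138.19 deg C


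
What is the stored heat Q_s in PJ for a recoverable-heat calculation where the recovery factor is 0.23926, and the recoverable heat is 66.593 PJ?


Q_s = Q_rec / RF
Q_s = 66.593 / 0.23926
Q_s = 278.33 PJ


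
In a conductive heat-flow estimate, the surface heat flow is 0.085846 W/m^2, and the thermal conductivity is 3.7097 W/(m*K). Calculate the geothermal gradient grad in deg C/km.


grad = q * 1000 / k
grad = 0.085846 * 1000 / 3.7097
grad = 23.141 deg C/km


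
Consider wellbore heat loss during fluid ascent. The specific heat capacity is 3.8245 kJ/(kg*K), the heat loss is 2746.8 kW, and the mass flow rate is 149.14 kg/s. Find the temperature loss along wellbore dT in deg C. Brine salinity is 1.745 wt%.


dT = Q_loss / (mdot * cp)
dT = 2746.8 / (149.14 * 3.8245)
dT = 4.815687 K
Convert (temperature difference, 1 K = 1 deg C): 4.815687 K = 4.815687 deg C
dT = 4.8157 deg C


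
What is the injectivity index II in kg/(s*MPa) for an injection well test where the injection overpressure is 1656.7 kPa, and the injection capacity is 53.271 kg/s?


II = mdot * 1000 / dP
II = 53.271 * 1000 / 1656.7
II = 32.155 kg/(s*MPa)


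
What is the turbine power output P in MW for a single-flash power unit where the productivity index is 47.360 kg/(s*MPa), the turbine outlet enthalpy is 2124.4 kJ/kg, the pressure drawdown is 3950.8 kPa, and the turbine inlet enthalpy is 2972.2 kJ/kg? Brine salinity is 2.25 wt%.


Step 1: mdot = PI * dP / 1000 = 47.36 * 3950.8 / 1000 = 187.1099 kg/s
Step 2: P = mdot*(h_in - h_out)/1000 = 187.1099*(2972.2 - 2124.4)/1000 = 158.63 MW
P = 158.63 MW


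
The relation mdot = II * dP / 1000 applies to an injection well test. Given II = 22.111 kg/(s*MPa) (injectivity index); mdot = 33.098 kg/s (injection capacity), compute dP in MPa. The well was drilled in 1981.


dP = mdot * 1000 / II
dP = 33.098 * 1000 / 22.111
dP = 1496.902 kPa
Convert: 1496.902 kPa * 0.001 = 1.4969 MPa
dP = 1.4969 MPa


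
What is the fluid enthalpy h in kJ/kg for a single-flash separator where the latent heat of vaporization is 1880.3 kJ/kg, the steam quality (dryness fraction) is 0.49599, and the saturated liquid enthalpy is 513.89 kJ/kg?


h = hf + x * hfg
h = 513.89 + 0.49599 * 1880.3
h = 1446.5 kJ/kg


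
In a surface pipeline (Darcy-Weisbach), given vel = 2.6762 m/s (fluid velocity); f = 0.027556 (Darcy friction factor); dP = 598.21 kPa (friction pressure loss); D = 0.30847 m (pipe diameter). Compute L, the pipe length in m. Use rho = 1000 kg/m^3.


L = dP*1000*D / (f*rho*vel^2/2)
L = 598.21*1000*0.30847 / (0.027556*1000*2.6762^2/2)
L = 1870.0 m


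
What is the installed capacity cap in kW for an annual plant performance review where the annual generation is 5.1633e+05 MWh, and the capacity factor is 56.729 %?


cap = E_a / (CF/100 * 8760)
cap = 5.1633e+05 / (56.729/100 * 8760)
cap = 103.9006 MW
Convert: 103.9006 MW * 1000.0 = 1.0390e+05 kW
cap = 1.0390e+05 kW


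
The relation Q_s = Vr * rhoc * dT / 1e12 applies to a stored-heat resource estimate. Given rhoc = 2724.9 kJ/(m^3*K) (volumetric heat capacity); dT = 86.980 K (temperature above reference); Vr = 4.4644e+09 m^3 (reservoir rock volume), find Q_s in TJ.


Q_s = Vr * rhoc * dT / 1e12
Q_s = 4.4644e+09 * 2724.9 * 86.980 / 1e12
Q_s = 1058.115 PJ
Convert: 1058.115 PJ * 1000.0 = 1.0581e+06 TJ
Q_s = 1.0581e+06 TJ


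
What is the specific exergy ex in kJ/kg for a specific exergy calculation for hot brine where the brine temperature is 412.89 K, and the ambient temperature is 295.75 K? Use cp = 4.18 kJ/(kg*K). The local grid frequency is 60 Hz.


ex = cp * ((T_b - T_0) - T_0 * ln(T_b/T_0))
ex = 4.18 * ((412.89 - 295.75) - 295.75 * ln(412.89/295.75))
ex = 77.155 kJ/kg


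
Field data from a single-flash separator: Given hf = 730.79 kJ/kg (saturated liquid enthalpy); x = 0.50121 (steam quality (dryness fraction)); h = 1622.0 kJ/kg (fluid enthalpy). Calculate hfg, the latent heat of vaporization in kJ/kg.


hfg = (h - hf) / x
hfg = (1622.0 - 730.79) / 0.50121
hfg = 1778.1 kJ/kg


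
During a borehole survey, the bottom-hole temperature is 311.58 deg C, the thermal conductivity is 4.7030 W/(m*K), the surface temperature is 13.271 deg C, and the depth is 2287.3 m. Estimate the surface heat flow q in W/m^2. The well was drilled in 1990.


Step 1: grad = (T_d - T_surf)/d * 1000 = (311.58 - 13.271)/2287.3 * 1000 = 130.4197 deg C/km
Step 2: q = k * grad / 1000 = 4.703 * 130.4197 / 1000 = 0.61336 W/m^2
q = 0.61336 W/m^2


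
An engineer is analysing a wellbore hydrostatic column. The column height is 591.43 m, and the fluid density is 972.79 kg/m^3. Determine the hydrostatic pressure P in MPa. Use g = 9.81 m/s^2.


P = rho * g * h / 1e6
P = 972.79 * 9.81 * 591.43 / 1e6
P = 5.6441 MPa


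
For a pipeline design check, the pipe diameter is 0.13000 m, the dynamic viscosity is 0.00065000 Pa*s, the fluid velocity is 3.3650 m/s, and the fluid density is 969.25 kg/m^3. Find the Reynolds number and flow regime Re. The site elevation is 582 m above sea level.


Step 1: Re = rho*vel*D/mu = 969.25*3.365*0.13/0.00065 = 6.5231e+05
Step 2: Re = 6.5231e+05 > 4000, so flow is turbulent.
Re = 6.5231e+05 (turbulent)


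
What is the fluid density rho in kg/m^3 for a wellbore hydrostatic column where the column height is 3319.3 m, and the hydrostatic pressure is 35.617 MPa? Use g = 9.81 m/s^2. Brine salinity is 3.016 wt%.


rho = P * 1e6 / (g * h)
rho = 35.617 * 1e6 / (9.81 * 3319.3)
rho = 1093.8 kg/m^3


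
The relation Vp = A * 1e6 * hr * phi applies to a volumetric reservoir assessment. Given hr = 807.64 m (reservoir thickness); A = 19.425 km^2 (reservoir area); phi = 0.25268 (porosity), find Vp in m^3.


Vp = A * 1e6 * hr * phi
Vp = 19.425 * 1e6 * 807.64 * 0.25268
Vp = 3.9641e+09 m^3


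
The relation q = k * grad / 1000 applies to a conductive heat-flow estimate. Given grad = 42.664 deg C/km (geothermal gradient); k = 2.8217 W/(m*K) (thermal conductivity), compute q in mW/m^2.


q = k * grad / 1000
q = 2.8217 * 42.664 / 1000
q = 0.1203850 W/m^2
Convert: 0.1203850 W/m^2 * 1000.0 = 120.39 mW/m^2
q = 120.39 mW/m^2


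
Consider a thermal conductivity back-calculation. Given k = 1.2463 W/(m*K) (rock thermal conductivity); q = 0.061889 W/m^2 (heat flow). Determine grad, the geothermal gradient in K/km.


grad = q / k * 1000
grad = 0.061889 / 1.2463 * 1000
grad = 49.65819 deg C/km
Convert: 49.65819 deg C/km * 1.0 = 49.658 K/km
grad = 49.658 K/km


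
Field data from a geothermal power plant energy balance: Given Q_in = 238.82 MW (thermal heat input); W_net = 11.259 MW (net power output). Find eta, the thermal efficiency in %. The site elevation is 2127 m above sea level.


eta = W_net / Q_in * 100
eta = 11.259 / 238.82 * 100
eta = 4.7144 %


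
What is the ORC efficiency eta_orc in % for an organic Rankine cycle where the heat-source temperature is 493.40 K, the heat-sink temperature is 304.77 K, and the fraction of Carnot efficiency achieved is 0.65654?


eta_orc = (1 - Tc/Th) * f * 100
eta_orc = (1 - 304.77/493.40) * 0.65654 * 100
eta_orc = 25.100 %


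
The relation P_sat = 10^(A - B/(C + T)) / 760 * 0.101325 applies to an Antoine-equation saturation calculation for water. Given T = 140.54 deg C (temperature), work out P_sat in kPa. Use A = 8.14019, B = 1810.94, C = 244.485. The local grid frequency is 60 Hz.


P_sat = 10^(A - B/(C + T)) / 760 * 0.101325
P_sat = 10^(8.14019 - 1810.94/(244.485 + 140.54)) / 760 * 0.101325
P_sat = 0.3644670 MPa
Convert: 0.3644670 MPa * 1000.0 = 364.47 kPa
P_sat = 364.47 kPa


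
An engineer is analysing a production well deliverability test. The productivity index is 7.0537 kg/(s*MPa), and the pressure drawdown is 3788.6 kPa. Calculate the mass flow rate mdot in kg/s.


mdot = PI * dP / 1000
mdot = 7.0537 * 3788.6 / 1000
mdot = 26.724 kg/s


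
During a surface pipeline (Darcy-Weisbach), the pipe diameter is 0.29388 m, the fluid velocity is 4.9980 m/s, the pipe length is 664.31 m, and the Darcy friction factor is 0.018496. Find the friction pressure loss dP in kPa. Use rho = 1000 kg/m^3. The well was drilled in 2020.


dP = f * (L/D) * (rho*vel^2/2) / 1000
dP = 0.018496 * (664.31/0.29388) * (1000*4.9980^2/2) / 1000
dP = 522.21 kPa


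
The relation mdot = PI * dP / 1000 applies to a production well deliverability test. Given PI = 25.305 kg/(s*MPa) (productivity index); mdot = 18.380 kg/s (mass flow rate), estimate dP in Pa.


dP = mdot * 1000 / PI
dP = 18.380 * 1000 / 25.305
dP = 726.3387 kPa
Convert: 726.3387 kPa * 1000.0 = 7.2634e+05 Pa
dP = 7.2634e+05 Pa


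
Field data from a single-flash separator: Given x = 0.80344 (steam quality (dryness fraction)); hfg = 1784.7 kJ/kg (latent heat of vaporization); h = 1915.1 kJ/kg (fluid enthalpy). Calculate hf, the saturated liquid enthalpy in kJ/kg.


hf = h - x * hfg
hf = 1915.1 - 0.80344 * 1784.7
hf = 481.20 kJ/kg


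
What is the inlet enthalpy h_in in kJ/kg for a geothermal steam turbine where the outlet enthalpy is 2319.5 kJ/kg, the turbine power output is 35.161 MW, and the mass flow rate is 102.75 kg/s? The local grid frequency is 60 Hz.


h_in = h_out + P * 1000 / mdot
h_in = 2319.5 + 35.161 * 1000 / 102.75
h_in = 2661.7 kJ/kg


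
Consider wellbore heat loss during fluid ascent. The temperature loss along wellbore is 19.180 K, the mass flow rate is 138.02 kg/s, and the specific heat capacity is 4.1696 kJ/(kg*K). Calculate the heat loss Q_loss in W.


Q_loss = mdot * cp * dT
Q_loss = 138.02 * 4.1696 * 19.180
Q_loss = 11037.86 kW
Convert: 11037.86 kW * 1000.0 = 1.1038e+07 W
Q_loss = 1.1038e+07 W


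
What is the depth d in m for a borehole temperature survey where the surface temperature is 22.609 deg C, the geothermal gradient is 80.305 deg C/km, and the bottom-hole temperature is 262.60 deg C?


d = (T_d - T_surf) / grad * 1000
d = (262.60 - 22.609) / 80.305 * 1000
d = 2988.5 m


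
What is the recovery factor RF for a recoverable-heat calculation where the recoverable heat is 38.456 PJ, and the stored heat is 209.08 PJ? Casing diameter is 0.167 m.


RF = Q_rec / Q_s
RF = 38.456 / 209.08
RF = 0.18393


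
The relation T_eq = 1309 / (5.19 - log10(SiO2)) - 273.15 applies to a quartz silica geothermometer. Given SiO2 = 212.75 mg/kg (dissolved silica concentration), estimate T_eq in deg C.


T_eq = 1309 / (5.19 - log10(SiO2)) - 273.15
T_eq = 1309 / (5.19 - log10(212.75)) - 273.15
T_eq = 184.20 deg C


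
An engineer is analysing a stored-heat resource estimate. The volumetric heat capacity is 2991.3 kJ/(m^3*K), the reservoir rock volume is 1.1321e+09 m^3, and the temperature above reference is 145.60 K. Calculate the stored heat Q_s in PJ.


Q_s = Vr * rhoc * dT / 1e12
Q_s = 1.1321e+09 * 2991.3 * 145.60 / 1e12
Q_s = 493.07 PJ


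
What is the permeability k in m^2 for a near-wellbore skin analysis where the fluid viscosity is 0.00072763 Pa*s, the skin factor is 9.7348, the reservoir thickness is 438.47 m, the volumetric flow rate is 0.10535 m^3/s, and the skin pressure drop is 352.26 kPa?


k = S*q*mu / (2*pi*dP_s*1000*hr)
k = 9.7348*0.10535*0.00072763 / (2*pi*352.26*1000*438.47)
k = 7.6893e-13 m^2


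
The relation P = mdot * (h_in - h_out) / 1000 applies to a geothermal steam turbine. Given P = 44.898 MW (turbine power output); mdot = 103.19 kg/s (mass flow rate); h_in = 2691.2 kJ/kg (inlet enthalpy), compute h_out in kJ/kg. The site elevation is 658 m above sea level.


h_out = h_in - P * 1000 / mdot
h_out = 2691.2 - 44.898 * 1000 / 103.19
h_out = 2256.1 kJ/kg


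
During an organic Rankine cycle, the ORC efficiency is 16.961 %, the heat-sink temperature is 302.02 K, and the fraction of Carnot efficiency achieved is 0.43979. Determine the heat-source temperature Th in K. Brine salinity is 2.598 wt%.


Th = Tc / (1 - (eta_orc/100)/f)
Th = 302.02 / (1 - (16.961/100)/0.43979)
Th = 491.62 K


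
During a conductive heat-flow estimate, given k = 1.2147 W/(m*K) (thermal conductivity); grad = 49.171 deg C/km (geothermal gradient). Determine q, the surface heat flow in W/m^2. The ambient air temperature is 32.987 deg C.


q = k * grad / 1000
q = 1.2147 * 49.171 / 1000
q = 0.059728 W/m^2


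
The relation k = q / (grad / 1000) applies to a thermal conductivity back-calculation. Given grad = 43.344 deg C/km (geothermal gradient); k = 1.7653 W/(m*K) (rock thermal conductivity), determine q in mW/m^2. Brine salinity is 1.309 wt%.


q = k * grad / 1000
q = 1.7653 * 43.344 / 1000
q = 0.07651516 W/m^2
Convert: 0.07651516 W/m^2 * 1000.0 = 76.515 mW/m^2
q = 76.515 mW/m^2


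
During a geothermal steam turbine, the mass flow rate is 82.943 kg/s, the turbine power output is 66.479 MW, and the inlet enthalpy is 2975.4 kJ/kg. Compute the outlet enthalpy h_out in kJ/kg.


h_out = h_in - P * 1000 / mdot
h_out = 2975.4 - 66.479 * 1000 / 82.943
h_out = 2173.9 kJ/kg


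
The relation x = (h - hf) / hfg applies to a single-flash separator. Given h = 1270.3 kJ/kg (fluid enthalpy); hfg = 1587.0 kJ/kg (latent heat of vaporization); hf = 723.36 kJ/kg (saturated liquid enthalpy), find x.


x = (h - hf) / hfg
x = (1270.3 - 723.36) / 1587.0
x = 0.34464


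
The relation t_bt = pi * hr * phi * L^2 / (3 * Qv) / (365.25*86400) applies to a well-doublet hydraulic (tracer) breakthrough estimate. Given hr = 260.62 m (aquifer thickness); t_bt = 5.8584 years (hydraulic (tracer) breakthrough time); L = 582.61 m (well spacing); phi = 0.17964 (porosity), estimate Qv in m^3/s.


Qv = pi*hr*phi*L^2 / (3*t_bt*365.25*86400)
Qv = pi*260.62*0.17964*582.61^2 / (3*5.8584*365.25*86400)
Qv = 0.090014 m^3/s


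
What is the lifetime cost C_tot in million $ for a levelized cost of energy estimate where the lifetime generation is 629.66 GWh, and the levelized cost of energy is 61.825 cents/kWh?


C_tot = LCOE / 100 * E_tot
C_tot = 61.825 / 100 * 629.66
C_tot = 389.29 million $


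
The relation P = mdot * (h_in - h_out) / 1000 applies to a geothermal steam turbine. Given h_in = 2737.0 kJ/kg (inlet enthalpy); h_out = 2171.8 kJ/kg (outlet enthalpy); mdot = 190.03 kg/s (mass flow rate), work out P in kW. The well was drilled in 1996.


P = mdot * (h_in - h_out) / 1000
P = 190.03 * (2737.0 - 2171.8) / 1000
P = 107.4050 MW
Convert: 107.4050 MW * 1000.0 = 1.0740e+05 kW
P = 1.0740e+05 kW


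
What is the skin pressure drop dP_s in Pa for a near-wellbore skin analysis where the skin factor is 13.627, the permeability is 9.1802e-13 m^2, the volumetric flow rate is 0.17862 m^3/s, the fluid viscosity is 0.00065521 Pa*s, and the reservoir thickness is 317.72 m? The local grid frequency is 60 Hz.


dP_s = S * q * mu / (2*pi*k*hr) / 1000
dP_s = 13.627 * 0.17862 * 0.00065521 / (2*pi*9.1802e-13*317.72) / 1000
dP_s = 870.2305 kPa
Convert: 870.2305 kPa * 1000.0 = 8.7023e+05 Pa
dP_s = 8.7023e+05 Pa


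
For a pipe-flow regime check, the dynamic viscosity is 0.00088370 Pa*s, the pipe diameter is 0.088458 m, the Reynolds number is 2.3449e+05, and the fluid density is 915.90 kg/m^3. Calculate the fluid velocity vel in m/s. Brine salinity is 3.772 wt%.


vel = Re * mu / (rho * D)
vel = 2.3449e+05 * 0.00088370 / (915.90 * 0.088458)
vel = 2.5577 m/s


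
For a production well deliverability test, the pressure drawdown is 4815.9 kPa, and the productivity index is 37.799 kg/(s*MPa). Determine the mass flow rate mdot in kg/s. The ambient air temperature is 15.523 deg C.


mdot = PI * dP / 1000
mdot = 37.799 * 4815.9 / 1000
mdot = 182.04 kg/s


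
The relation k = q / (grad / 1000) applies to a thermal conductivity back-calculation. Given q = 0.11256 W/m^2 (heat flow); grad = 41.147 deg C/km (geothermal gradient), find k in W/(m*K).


k = q / (grad / 1000)
k = 0.11256 / (41.147 / 1000)
k = 2.7356 W/(m*K)


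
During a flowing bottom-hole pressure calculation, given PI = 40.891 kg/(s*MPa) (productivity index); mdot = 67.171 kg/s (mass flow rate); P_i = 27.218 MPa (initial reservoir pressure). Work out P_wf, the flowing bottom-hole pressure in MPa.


P_wf = P_i - mdot / PI
P_wf = 27.218 - 67.171 / 40.891
P_wf = 25.575 MPa


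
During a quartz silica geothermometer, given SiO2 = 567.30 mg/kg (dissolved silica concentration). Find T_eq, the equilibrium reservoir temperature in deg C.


T_eq = 1309 / (5.19 - log10(SiO2)) - 273.15
T_eq = 1309 / (5.19 - log10(567.30)) - 273.15
T_eq = 264.17 deg C


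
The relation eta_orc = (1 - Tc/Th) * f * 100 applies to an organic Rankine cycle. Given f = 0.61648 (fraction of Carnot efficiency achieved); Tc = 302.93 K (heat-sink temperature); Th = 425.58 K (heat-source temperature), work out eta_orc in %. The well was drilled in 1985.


eta_orc = (1 - Tc/Th) * f * 100
eta_orc = (1 - 302.93/425.58) * 0.61648 * 100
eta_orc = 17.767 %


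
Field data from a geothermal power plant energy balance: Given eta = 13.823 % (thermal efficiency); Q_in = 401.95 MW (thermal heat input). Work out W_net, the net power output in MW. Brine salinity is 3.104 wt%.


W_net = eta / 100 * Q_in
W_net = 13.823 / 100 * 401.95
W_net = 55.562 MW


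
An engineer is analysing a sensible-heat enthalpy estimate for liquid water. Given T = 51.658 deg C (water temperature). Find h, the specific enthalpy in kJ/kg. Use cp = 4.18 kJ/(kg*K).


h = cp * T
h = 4.18 * 51.658
h = 215.93 kJ/kg


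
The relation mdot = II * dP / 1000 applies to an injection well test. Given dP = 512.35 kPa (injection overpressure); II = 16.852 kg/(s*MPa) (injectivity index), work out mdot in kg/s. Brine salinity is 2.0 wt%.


mdot = II * dP / 1000
mdot = 16.852 * 512.35 / 1000
mdot = 8.6341 kg/s


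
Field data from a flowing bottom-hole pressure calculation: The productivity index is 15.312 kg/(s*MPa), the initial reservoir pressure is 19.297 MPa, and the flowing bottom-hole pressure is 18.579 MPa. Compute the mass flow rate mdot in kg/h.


mdot = (P_i - P_wf) * PI
mdot = (19.297 - 18.579) * 15.312
mdot = 10.99402 kg/s
Convert: 10.99402 kg/s * 3600.0 = 39578 kg/h
mdot = 39578 kg/h


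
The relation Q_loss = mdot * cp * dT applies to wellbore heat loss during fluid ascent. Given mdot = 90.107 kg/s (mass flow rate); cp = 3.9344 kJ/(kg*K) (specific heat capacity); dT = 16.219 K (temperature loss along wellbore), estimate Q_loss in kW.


Q_loss = mdot * cp * dT
Q_loss = 90.107 * 3.9344 * 16.219
Q_loss = 5749.9 kW


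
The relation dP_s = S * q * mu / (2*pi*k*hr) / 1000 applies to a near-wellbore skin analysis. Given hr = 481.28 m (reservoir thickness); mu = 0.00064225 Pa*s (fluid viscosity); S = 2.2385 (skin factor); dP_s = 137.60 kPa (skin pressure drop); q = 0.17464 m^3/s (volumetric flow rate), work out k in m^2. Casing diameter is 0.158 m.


k = S*q*mu / (2*pi*dP_s*1000*hr)
k = 2.2385*0.17464*0.00064225 / (2*pi*137.60*1000*481.28)
k = 6.0340e-13 m^2


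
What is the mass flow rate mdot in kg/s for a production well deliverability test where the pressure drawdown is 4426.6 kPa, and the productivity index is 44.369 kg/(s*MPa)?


mdot = PI * dP / 1000
mdot = 44.369 * 4426.6 / 1000
mdot = 196.40 kg/s


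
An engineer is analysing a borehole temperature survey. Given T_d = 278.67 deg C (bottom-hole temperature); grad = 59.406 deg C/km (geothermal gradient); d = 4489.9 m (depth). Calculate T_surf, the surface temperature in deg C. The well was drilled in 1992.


T_surf = T_d - grad * d / 1000
T_surf = 278.67 - 59.406 * 4489.9 / 1000
T_surf = 11.943 deg C


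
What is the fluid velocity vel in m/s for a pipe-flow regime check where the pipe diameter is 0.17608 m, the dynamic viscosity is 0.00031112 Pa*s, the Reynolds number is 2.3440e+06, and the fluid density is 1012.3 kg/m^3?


vel = Re * mu / (rho * D)
vel = 2.3440e+06 * 0.00031112 / (1012.3 * 0.17608)
vel = 4.0913 m/s


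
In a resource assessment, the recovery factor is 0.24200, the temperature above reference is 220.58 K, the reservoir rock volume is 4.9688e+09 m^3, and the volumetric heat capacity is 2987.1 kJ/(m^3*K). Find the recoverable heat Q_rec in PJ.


Step 1: Q_s = Vr*rhoc*dT/1e12 = 4.9688e+09*2987.1*220.58/1e12 = 3273.915 PJ
Step 2: Q_rec = Q_s * RF = 3273.915 * 0.242 = 792.29 PJ
Q_rec = 792.29 PJ


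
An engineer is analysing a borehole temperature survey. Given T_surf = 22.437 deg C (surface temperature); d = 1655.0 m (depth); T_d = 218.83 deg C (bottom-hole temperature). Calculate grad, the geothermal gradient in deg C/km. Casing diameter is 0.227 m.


grad = (T_d - T_surf) / d * 1000
grad = (218.83 - 22.437) / 1655.0 * 1000
grad = 118.67 deg C/km


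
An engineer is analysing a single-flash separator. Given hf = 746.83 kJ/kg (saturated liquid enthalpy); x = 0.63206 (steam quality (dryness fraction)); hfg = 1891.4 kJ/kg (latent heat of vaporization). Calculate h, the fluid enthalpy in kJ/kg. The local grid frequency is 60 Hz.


h = hf + x * hfg
h = 746.83 + 0.63206 * 1891.4
h = 1942.3 kJ/kg


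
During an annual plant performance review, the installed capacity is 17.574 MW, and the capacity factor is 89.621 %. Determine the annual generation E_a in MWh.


E_a = CF / 100 * cap * 8760
E_a = 89.621 / 100 * 17.574 * 8760
E_a = 1.3797e+05 MWh


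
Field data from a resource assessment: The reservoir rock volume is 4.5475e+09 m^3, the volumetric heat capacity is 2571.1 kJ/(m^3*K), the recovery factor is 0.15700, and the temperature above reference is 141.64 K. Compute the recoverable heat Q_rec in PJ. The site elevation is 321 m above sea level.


Step 1: Q_s = Vr*rhoc*dT/1e12 = 4.5475e+09*2571.1*141.64/1e12 = 1656.066 PJ
Step 2: Q_rec = Q_s * RF = 1656.066 * 0.157 = 260.00 PJ
Q_rec = 260.00 PJ


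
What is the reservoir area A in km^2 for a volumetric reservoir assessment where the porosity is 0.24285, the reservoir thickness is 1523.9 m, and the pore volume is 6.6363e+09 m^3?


A = Vp / (1e6 * hr * phi)
A = 6.6363e+09 / (1e6 * 1523.9 * 0.24285)
A = 17.932 km^2


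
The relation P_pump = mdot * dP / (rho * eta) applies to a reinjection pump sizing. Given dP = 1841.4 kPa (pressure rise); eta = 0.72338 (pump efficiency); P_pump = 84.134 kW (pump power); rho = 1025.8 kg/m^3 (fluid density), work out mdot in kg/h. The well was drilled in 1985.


mdot = P_pump * rho * eta / dP
mdot = 84.134 * 1025.8 * 0.72338 / 1841.4
mdot = 33.90413 kg/s
Convert: 33.90413 kg/s * 3600.0 = 1.2205e+05 kg/h
mdot = 1.2205e+05 kg/h


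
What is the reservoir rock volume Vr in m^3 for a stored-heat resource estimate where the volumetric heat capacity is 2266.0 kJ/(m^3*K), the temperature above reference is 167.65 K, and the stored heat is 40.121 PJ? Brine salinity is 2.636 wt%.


Vr = Q_s * 1e12 / (rhoc * dT)
Vr = 40.121 * 1e12 / (2266.0 * 167.65)
Vr = 1.0561e+08 m^3


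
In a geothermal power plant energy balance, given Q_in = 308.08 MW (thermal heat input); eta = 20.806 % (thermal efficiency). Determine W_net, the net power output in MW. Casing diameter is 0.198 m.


W_net = eta / 100 * Q_in
W_net = 20.806 / 100 * 308.08
W_net = 64.099 MW


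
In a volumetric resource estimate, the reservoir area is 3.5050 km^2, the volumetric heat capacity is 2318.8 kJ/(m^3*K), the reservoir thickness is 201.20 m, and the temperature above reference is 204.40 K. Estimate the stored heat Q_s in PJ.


Step 1: Vr = A*1e6*hr = 3.505*1e6*201.2 = 7.052060e+08 m^3
Step 2: Q_s = Vr*rhoc*dT/1e12 = 7.052060e+08*2318.8*204.4/1e12 = 334.24 PJ
Q_s = 334.24 PJ


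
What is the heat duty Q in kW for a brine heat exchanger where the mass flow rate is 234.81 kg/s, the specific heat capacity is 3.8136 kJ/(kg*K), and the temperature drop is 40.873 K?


Q = mdot * cp * dT / 1000
Q = 234.81 * 3.8136 * 40.873 / 1000
Q = 36.60060 MW
Convert: 36.60060 MW * 1000.0 = 36601 kW
Q = 36601 kW


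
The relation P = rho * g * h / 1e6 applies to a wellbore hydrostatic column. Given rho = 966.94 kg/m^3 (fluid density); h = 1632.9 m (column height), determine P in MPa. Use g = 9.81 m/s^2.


P = rho * g * h / 1e6
P = 966.94 * 9.81 * 1632.9 / 1e6
P = 15.489 MPa


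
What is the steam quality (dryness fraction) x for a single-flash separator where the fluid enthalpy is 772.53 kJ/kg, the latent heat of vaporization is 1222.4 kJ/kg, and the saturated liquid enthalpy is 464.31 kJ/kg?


x = (h - hf) / hfg
x = (772.53 - 464.31) / 1222.4
x = 0.25214


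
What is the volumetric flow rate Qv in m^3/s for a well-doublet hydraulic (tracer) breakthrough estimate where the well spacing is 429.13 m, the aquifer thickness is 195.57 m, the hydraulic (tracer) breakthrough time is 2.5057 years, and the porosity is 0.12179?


Qv = pi*hr*phi*L^2 / (3*t_bt*365.25*86400)
Qv = pi*195.57*0.12179*429.13^2 / (3*2.5057*365.25*86400)
Qv = 0.058088 m^3/s


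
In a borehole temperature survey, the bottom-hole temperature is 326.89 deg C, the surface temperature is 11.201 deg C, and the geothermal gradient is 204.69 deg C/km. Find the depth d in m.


d = (T_d - T_surf) / grad * 1000
d = (326.89 - 11.201) / 204.69 * 1000
d = 1542.3 m
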